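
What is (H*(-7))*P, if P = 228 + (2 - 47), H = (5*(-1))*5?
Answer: 32025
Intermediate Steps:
H = -25 (H = -5*5 = -25)
P = 183 (P = 228 - 45 = 183)
(H*(-7))*P = -25*(-7)*183 = 175*183 = 32025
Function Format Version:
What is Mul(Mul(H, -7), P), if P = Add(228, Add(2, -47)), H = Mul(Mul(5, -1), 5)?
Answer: 32025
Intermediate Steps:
H = -25 (H = Mul(-5, 5) = -25)
P = 183 (P = Add(228, -45) = 183)
Mul(Mul(H, -7), P) = Mul(Mul(-25, -7), 183) = Mul(175, 183) = 32025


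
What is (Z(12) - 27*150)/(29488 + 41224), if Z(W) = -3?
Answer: -4053/70712 ≈ -0.057317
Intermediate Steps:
(Z(12) - 27*150)/(29488 + 41224) = (-3 - 27*150)/(29488 + 41224) = (-3 - 4050)/70712 = -4053*1/70712 = -4053/70712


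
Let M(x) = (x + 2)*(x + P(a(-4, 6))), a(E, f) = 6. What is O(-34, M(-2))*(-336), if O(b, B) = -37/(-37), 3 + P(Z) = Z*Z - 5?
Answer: -336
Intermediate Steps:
P(Z) = -8 + Z² (P(Z) = -3 + (Z*Z - 5) = -3 + (Z² - 5) = -3 + (-5 + Z²) = -8 + Z²)
M(x) = (2 + x)*(28 + x) (M(x) = (x + 2)*(x + (-8 + 6²)) = (2 + x)*(x + (-8 + 36)) = (2 + x)*(x + 28) = (2 + x)*(28 + x))
O(b, B) = 1 (O(b, B) = -37*(-1/37) = 1)
O(-34, M(-2))*(-336) = 1*(-336) = -336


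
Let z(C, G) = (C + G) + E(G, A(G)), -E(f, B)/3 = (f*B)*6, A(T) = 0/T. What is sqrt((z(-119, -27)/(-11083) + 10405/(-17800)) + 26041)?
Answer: sqrt(10134511025223094790)/19727740 ≈ 161.37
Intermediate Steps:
A(T) = 0
E(f, B) = -18*B*f (E(f, B) = -3*f*B*6 = -3*B*f*6 = -18*B*f)
z(C, G) = C + G (z(C, G) = (C + G) - 18*0*G = (C + G) + 0 = C + G)
sqrt((z(-119, -27)/(-11083) + 10405/(-17800)) + 26041) = sqrt(((-119 - 27)/(-11083) + 10405/(-17800)) + 26041) = sqrt((-146*(-1/11083) + 10405*(-1/17800)) + 26041) = sqrt((146/11083 - 2081/3560) + 26041) = sqrt(-22543963/39455480 + 26041) = sqrt(1027437610717/39455480) = sqrt(10134511025223094790)/19727740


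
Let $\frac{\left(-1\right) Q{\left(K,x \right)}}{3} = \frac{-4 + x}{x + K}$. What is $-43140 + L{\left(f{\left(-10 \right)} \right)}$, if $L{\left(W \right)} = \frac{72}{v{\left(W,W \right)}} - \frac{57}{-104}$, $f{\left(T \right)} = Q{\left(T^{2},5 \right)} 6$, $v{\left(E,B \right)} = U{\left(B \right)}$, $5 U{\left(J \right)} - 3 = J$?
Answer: $- \frac{49205933}{1144} \approx -43012.0$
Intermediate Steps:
$U{\left(J \right)} = \frac{3}{5} + \frac{J}{5}$
$v{\left(E,B \right)} = \frac{3}{5} + \frac{B}{5}$
$Q{\left(K,x \right)} = - \frac{3 \left(-4 + x\right)}{K + x}$ ($Q{\left(K,x \right)} = - 3 \frac{-4 + x}{x + K} = - 3 \frac{-4 + x}{K + x} = - \frac{3 \left(-4 + x\right)}{K + x}$)
$f{\left(T \right)} = - \frac{18}{5 + T^{2}}$ ($f{\left(T \right)} = \frac{3 \left(4 - 5\right)}{T^{2} + 5} \cdot 6 = \frac{3 \left(4 - 5\right)}{5 + T^{2}} \cdot 6 = 3 \frac{1}{5 + T^{2}} \left(-1\right) 6 = - \frac{3}{5 + T^{2}} \cdot 6 = - \frac{18}{5 + T^{2}}$)
$L{\left(W \right)} = \frac{57}{104} + \frac{72}{\frac{3}{5} + \frac{W}{5}}$ ($L{\left(W \right)} = \frac{72}{\frac{3}{5} + \frac{W}{5}} - \frac{57}{-104} = \frac{72}{\frac{3}{5} + \frac{W}{5}} - - \frac{57}{104} = \frac{72}{\frac{3}{5} + \frac{W}{5}} + \frac{57}{104} = \frac{57}{104} + \frac{72}{\frac{3}{5} + \frac{W}{5}}$)
$-43140 + L{\left(f{\left(-10 \right)} \right)} = -43140 + \frac{3 \left(12537 + 19 \left(- \frac{18}{5 + \left(-10\right)^{2}}\right)\right)}{104 \left(3 - \frac{18}{5 + \left(-10\right)^{2}}\right)} = -43140 + \frac{3 \left(12537 + 19 \left(- \frac{18}{5 + 100}\right)\right)}{104 \left(3 - \frac{18}{5 + 100}\right)} = -43140 + \frac{3 \left(12537 + 19 \left(- \frac{18}{105}\right)\right)}{104 \left(3 - \frac{18}{105}\right)} = -43140 + \frac{3 \left(12537 + 19 \left(\left(-18\right) \frac{1}{105}\right)\right)}{104 \left(3 - \frac{6}{35}\right)} = -43140 + \frac{3 \left(12537 + 19 \left(- \frac{6}{35}\right)\right)}{104 \left(3 - \frac{6}{35}\right)} = -43140 + \frac{3 \left(12537 - \frac{114}{35}\right)}{104 \cdot \frac{99}{35}} = -43140 + \frac{3}{104} \cdot \frac{35}{99} \cdot \frac{438681}{35} = -43140 + \frac{146227}{1144} = - \frac{49205933}{1144}$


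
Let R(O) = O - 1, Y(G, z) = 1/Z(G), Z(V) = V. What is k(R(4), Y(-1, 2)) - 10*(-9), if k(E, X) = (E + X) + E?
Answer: 95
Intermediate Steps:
Y(G, z) = 1/G
R(O) = -1 + O
k(E, X) = X + 2*E
k(R(4), Y(-1, 2)) - 10*(-9) = (1/(-1) + 2*(-1 + 4)) - 10*(-9) = (-1 + 2*3) + 90 = (-1 + 6) + 90 = 5 + 90 = 95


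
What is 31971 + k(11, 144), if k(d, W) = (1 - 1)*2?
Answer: 31971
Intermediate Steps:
k(d, W) = 0 (k(d, W) = 0*2 = 0)
31971 + k(11, 144) = 31971 + 0 = 31971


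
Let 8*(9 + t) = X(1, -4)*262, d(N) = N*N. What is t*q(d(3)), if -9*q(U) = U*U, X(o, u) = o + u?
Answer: 3861/4 ≈ 965.25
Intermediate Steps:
d(N) = N²
q(U) = -U²/9 (q(U) = -U*U/9 = -U²/9)
t = -429/4 (t = -9 + ((1 - 4)*262)/8 = -9 + (-3*262)/8 = -9 + (⅛)*(-786) = -9 - 393/4 = -429/4 ≈ -107.25)
t*q(d(3)) = -(-143)*(3²)²/12 = -(-143)*9²/12 = -(-143)*81/12 = -429/4*(-9) = 3861/4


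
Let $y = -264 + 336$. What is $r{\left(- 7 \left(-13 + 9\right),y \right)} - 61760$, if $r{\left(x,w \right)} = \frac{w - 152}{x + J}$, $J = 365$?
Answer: $- \frac{24271760}{393} \approx -61760.0$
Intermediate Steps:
$y = 72$
$r{\left(x,w \right)} = \frac{-152 + w}{365 + x}$ ($r{\left(x,w \right)} = \frac{w - 152}{x + 365} = \frac{-152 + w}{365 + x}$)
$r{\left(- 7 \left(-13 + 9\right),y \right)} - 61760 = \frac{-152 + 72}{365 - 7 \left(-13 + 9\right)} - 61760 = \frac{1}{365 - -28} \left(-80\right) - 61760 = \frac{1}{365 + 28} \left(-80\right) - 61760 = \frac{1}{393} \left(-80\right) - 61760 = - \frac{80}{393} - 61760 = - \frac{24271760}{393}$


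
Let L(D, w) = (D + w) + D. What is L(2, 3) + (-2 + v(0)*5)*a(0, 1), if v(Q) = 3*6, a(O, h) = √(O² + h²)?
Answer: 95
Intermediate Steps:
L(D, w) = w + 2*D
v(Q) = 18
L(2, 3) + (-2 + v(0)*5)*a(0, 1) = (3 + 2*2) + (-2 + 18*5)*√(0² + 1²) = (3 + 4) + (-2 + 90)*√(0 + 1) = 7 + 88*√1 = 7 + 88*1 = 7 + 88 = 95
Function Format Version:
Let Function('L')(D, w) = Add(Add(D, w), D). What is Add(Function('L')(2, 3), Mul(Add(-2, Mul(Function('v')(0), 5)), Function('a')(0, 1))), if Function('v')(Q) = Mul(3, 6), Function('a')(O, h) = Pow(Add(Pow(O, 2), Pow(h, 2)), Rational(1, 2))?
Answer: 95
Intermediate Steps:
Function('L')(D, w) = Add(w, Mul(2, D))
Function('v')(Q) = 18
Add(Function('L')(2, 3), Mul(Add(-2, Mul(Function('v')(0), 5)), Function('a')(0, 1))) = Add(Add(3, Mul(2, 2)), Mul(Add(-2, Mul(18, 5)), Pow(Add(Pow(0, 2), Pow(1, 2)), Rational(1, 2)))) = Add(Add(3, 4), Mul(Add(-2, 90), Pow(Add(0, 1), Rational(1, 2)))) = Add(7, Mul(88, Pow(1, Rational(1, 2)))) = Add(7, Mul(88, 1)) = Add(7, 88) = 95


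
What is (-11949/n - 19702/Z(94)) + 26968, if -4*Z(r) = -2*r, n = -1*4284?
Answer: 254576719/9588 ≈ 26552.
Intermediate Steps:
n = -4284
Z(r) = r/2 (Z(r) = -(-1)*r/2 = r/2)
(-11949/n - 19702/Z(94)) + 26968 = (-11949/(-4284) - 19702/((½)*94)) + 26968 = (-11949*(-1/4284) - 19702/47) + 26968 = (569/204 - 19702*1/47) + 26968 = (569/204 - 19702/47) + 26968 = -3992465/9588 + 26968 = 254576719/9588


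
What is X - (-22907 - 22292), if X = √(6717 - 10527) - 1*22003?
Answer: 23196 + I*√3810 ≈ 23196.0 + 61.725*I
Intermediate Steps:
X = -22003 + I*√3810 (X = √(-3810) - 22003 = I*√3810 - 22003 = -22003 + I*√3810 ≈ -22003.0 + 61.725*I)
X - (-22907 - 22292) = (-22003 + I*√3810) - (-22907 - 22292) = (-22003 + I*√3810) - 1*(-45199) = (-22003 + I*√3810) + 45199 = 23196 + I*√3810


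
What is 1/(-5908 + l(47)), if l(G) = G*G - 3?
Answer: -1/3702 ≈ -0.00027012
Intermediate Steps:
l(G) = -3 + G² (l(G) = G² - 3 = -3 + G²)
1/(-5908 + l(47)) = 1/(-5908 + (-3 + 47²)) = 1/(-5908 + (-3 + 2209)) = 1/(-5908 + 2206) = 1/(-3702) = -1/3702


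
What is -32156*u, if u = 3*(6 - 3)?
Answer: -289404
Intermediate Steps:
u = 9 (u = 3*3 = 9)
-32156*u = -32156*9 = -289404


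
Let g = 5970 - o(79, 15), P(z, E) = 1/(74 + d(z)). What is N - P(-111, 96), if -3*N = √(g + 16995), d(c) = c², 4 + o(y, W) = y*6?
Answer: -1/12395 - √22495/3 ≈ -49.995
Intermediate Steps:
o(y, W) = -4 + 6*y (o(y, W) = -4 + y*6 = -4 + 6*y)
P(z, E) = 1/(74 + z²)
g = 5500 (g = 5970 - (-4 + 6*79) = 5970 - (-4 + 474) = 5970 - 1*470 = 5970 - 470 = 5500)
N = -√22495/3 (N = -√(5500 + 16995)/3 = -√22495/3 ≈ -49.994)
N - P(-111, 96) = -√22495/3 - 1/(74 + (-111)²) = -√22495/3 - 1/(74 + 12321) = -√22495/3 - 1/12395 = -1/12395 - √22495/3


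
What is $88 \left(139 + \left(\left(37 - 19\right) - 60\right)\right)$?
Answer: $8536$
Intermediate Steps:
$88 \left(139 + \left(\left(37 - 19\right) - 60\right)\right) = 88 \left(139 + \left(18 - 60\right)\right) = 88 \left(139 - 42\right) = 88 \cdot 97 = 8536$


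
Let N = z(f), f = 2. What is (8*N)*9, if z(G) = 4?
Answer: 288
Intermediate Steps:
N = 4
(8*N)*9 = (8*4)*9 = 32*9 = 288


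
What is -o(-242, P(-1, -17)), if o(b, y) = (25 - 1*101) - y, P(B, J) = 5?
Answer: 81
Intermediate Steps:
o(b, y) = -76 - y (o(b, y) = (25 - 101) - y = -76 - y)
-o(-242, P(-1, -17)) = -(-76 - 1*5) = -(-76 - 5) = -1*(-81) = 81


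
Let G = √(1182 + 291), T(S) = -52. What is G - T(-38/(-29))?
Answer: 52 + √1473 ≈ 90.380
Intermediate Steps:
G = √1473 ≈ 38.380
G - T(-38/(-29)) = √1473 - 1*(-52) = √1473 + 52 = 52 + √1473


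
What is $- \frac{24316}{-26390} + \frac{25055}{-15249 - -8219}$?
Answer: $- \frac{49025997}{18552170} \approx -2.6426$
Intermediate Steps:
$- \frac{24316}{-26390} + \frac{25055}{-15249 - -8219} = \left(-24316\right) \left(- \frac{1}{26390}\right) + \frac{25055}{-15249 + 8219} = \frac{12158}{13195} + \frac{25055}{-7030} = \frac{12158}{13195} + 25055 \left(- \frac{1}{7030}\right) = \frac{12158}{13195} - \frac{5011}{1406} = - \frac{49025997}{18552170}$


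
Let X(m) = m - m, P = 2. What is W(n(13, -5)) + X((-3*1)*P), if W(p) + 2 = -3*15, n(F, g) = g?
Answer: -47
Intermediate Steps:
W(p) = -47 (W(p) = -2 - 3*15 = -2 - 45 = -47)
X(m) = 0
W(n(13, -5)) + X((-3*1)*P) = -47 + 0 = -47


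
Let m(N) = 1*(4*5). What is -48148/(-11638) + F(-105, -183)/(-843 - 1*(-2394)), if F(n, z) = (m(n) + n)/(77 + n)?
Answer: 95089117/22973412 ≈ 4.1391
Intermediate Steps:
m(N) = 20 (m(N) = 1*20 = 20)
F(n, z) = (20 + n)/(77 + n)
-48148/(-11638) + F(-105, -183)/(-843 - 1*(-2394)) = -48148/(-11638) + ((20 - 105)/(77 - 105))/(-843 - 1*(-2394)) = -48148*(-1/11638) + (-85/(-28))/(-843 + 2394) = 24074/5819 - 1/28*(-85)/1551 = 24074/5819 + (85/28)*(1/1551) = 24074/5819 + 85/43428 = 95089117/22973412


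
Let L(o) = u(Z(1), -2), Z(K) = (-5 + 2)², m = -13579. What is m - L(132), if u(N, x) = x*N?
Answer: -13561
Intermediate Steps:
Z(K) = 9 (Z(K) = (-3)² = 9)
u(N, x) = N*x
L(o) = -18 (L(o) = 9*(-2) = -18)
m - L(132) = -13579 - 1*(-18) = -13579 + 18 = -13561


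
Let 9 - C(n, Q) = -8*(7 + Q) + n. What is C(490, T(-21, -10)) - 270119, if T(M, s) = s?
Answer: -270624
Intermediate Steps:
C(n, Q) = 65 - n + 8*Q (C(n, Q) = 9 - (-8*(7 + Q) + n) = 9 - ((-56 - 8*Q) + n) = 9 - (-56 + n - 8*Q) = 9 + (56 - n + 8*Q) = 65 - n + 8*Q)
C(490, T(-21, -10)) - 270119 = (65 - 1*490 + 8*(-10)) - 270119 = (65 - 490 - 80) - 270119 = -505 - 270119 = -270624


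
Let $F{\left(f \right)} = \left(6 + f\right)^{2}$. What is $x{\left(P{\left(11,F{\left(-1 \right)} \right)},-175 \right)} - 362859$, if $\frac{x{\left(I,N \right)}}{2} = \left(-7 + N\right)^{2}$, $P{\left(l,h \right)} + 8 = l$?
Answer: $-296611$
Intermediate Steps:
$P{\left(l,h \right)} = -8 + l$
$x{\left(I,N \right)} = 2 \left(-7 + N\right)^{2}$
$x{\left(P{\left(11,F{\left(-1 \right)} \right)},-175 \right)} - 362859 = 2 \left(-7 - 175\right)^{2} - 362859 = 2 \left(-182\right)^{2} - 362859 = 2 \cdot 33124 - 362859 = 66248 - 362859 = -296611$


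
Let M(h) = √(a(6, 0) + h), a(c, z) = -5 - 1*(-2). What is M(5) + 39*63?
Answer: 2457 + √2 ≈ 2458.4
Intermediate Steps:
a(c, z) = -3 (a(c, z) = -5 + 2 = -3)
M(h) = √(-3 + h)
M(5) + 39*63 = √(-3 + 5) + 39*63 = √2 + 2457 = 2457 + √2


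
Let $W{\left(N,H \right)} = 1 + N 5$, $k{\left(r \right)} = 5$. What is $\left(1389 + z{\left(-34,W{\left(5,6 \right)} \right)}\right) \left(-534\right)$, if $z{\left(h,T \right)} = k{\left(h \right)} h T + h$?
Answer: $1636710$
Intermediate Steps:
$W{\left(N,H \right)} = 1 + 5 N$
$z{\left(h,T \right)} = h + 5 T h$ ($z{\left(h,T \right)} = 5 h T + h = 5 T h + h = h + 5 T h$)
$\left(1389 + z{\left(-34,W{\left(5,6 \right)} \right)}\right) \left(-534\right) = \left(1389 - 34 \left(1 + 5 \left(1 + 5 \cdot 5\right)\right)\right) \left(-534\right) = \left(1389 - 34 \left(1 + 5 \left(1 + 25\right)\right)\right) \left(-534\right) = \left(1389 - 34 \left(1 + 5 \cdot 26\right)\right) \left(-534\right) = \left(1389 - 34 \left(1 + 130\right)\right) \left(-534\right) = \left(1389 - 4454\right) \left(-534\right) = \left(-3065\right) \left(-534\right) = 1636710$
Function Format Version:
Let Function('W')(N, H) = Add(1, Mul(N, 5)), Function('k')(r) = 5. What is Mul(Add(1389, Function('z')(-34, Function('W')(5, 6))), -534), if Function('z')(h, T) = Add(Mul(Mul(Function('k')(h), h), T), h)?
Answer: 1636710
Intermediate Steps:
Function('W')(N, H) = Add(1, Mul(5, N))
Function('z')(h, T) = Add(h, Mul(5, T, h)) (Function('z')(h, T) = Add(Mul(Mul(5, h), T), h) = Add(Mul(5, T, h), h) = Add(h, Mul(5, T, h)))
Mul(Add(1389, Function('z')(-34, Function('W')(5, 6))), -534) = Mul(Add(1389, Mul(-34, Add(1, Mul(5, Add(1, Mul(5, 5)))))), -534) = Mul(Add(1389, Mul(-34, Add(1, Mul(5, Add(1, 25))))), -534) = Mul(Add(1389, Mul(-34, Add(1, Mul(5, 26)))), -534) = Mul(Add(1389, Mul(-34, Add(1, 130))), -534) = Mul(Add(1389, Mul(-34, 131)), -534) = Mul(Add(1389, -4454), -534) = Mul(-3065, -534) = 1636710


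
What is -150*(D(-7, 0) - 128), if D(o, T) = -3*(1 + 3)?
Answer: 21000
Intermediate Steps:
D(o, T) = -12 (D(o, T) = -3*4 = -12)
-150*(D(-7, 0) - 128) = -150*(-12 - 128) = -150*(-140) = 21000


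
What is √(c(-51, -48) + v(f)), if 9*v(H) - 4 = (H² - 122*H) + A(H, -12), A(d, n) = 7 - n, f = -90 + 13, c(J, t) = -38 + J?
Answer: √14545/3 ≈ 40.201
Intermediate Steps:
f = -77
v(H) = 23/9 - 122*H/9 + H²/9 (v(H) = 4/9 + ((H² - 122*H) + (7 - 1*(-12)))/9 = 4/9 + ((H² - 122*H) + (7 + 12))/9 = 4/9 + ((H² - 122*H) + 19)/9 = 4/9 + (19 + H² - 122*H)/9 = 4/9 + (19/9 - 122*H/9 + H²/9) = 23/9 - 122*H/9 + H²/9)
√(c(-51, -48) + v(f)) = √((-38 - 51) + (23/9 - 122/9*(-77) + (⅑)*(-77)²)) = √(-89 + (23/9 + 9394/9 + (⅑)*5929)) = √(-89 + (23/9 + 9394/9 + 5929/9)) = √(-89 + 15346/9) = √(14545/9) = √14545/3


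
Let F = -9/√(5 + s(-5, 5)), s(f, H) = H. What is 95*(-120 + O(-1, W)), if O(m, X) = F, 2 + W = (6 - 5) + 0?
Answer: -11400 - 171*√10/2 ≈ -11670.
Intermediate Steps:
W = -1 (W = -2 + ((6 - 5) + 0) = -2 + (1 + 0) = -2 + 1 = -1)
F = -9*√10/10 (F = -9/√(5 + 5) = -9*√10/10 ≈ -2.8461)
O(m, X) = -9*√10/10
95*(-120 + O(-1, W)) = 95*(-120 - 9*√10/10) = -11400 - 171*√10/2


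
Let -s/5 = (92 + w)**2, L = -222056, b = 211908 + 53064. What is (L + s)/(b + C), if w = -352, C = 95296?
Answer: -140014/90067 ≈ -1.5546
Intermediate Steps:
b = 264972
s = -338000 (s = -5*(92 - 352)**2 = -5*(-260)**2 = -5*67600 = -338000)
(L + s)/(b + C) = (-222056 - 338000)/(264972 + 95296) = -560056/360268 = -560056*1/360268 = -140014/90067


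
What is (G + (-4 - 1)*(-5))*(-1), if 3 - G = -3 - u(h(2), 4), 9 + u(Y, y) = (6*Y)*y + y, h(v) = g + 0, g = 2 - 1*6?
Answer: 70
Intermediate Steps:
g = -4 (g = 2 - 6 = -4)
h(v) = -4 (h(v) = -4 + 0 = -4)
u(Y, y) = -9 + y + 6*Y*y (u(Y, y) = -9 + ((6*Y)*y + y) = -9 + (6*Y*y + y) = -9 + (y + 6*Y*y) = -9 + y + 6*Y*y)
G = -95 (G = 3 - (-3 - (-9 + 4 + 6*(-4)*4)) = 3 - (-3 - (-9 + 4 - 96)) = 3 - (-3 - 1*(-101)) = 3 - (-3 + 101) = 3 - 1*98 = 3 - 98 = -95)
(G + (-4 - 1)*(-5))*(-1) = (-95 + (-4 - 1)*(-5))*(-1) = (-95 - 5*(-5))*(-1) = (-95 + 25)*(-1) = -70*(-1) = 70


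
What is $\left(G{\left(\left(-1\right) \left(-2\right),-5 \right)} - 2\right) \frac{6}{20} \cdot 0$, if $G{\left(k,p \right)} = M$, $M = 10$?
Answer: $0$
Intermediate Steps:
$G{\left(k,p \right)} = 10$
$\left(G{\left(\left(-1\right) \left(-2\right),-5 \right)} - 2\right) \frac{6}{20} \cdot 0 = \left(10 - 2\right) \frac{6}{20} \cdot 0 = 8 \cdot 6 \cdot \frac{1}{20} \cdot 0 = 8 \cdot \frac{3}{10} \cdot 0 = 8 \cdot 0 = 0$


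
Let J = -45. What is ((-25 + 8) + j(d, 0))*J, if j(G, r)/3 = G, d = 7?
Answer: -180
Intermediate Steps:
j(G, r) = 3*G
((-25 + 8) + j(d, 0))*J = ((-25 + 8) + 3*7)*(-45) = (-17 + 21)*(-45) = 4*(-45) = -180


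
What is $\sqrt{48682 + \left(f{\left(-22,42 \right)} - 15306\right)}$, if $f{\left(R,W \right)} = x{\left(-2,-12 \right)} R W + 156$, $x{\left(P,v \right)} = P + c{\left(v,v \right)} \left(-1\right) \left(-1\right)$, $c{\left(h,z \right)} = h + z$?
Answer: $2 \sqrt{14389} \approx 239.91$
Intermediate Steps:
$x{\left(P,v \right)} = P + 2 v$ ($x{\left(P,v \right)} = P + \left(v + v\right) \left(-1\right) \left(-1\right) = P + 2 v \left(-1\right) \left(-1\right) = P + - 2 v \left(-1\right) = P + 2 v$)
$f{\left(R,W \right)} = 156 - 26 R W$ ($f{\left(R,W \right)} = \left(-2 + 2 \left(-12\right)\right) R W + 156 = \left(-2 - 24\right) R W + 156 = - 26 R W + 156 = 156 - 26 R W$)
$\sqrt{48682 + \left(f{\left(-22,42 \right)} - 15306\right)} = \sqrt{48682 - \left(15150 - 24024\right)} = \sqrt{48682 + \left(\left(156 + 24024\right) - 15306\right)} = \sqrt{48682 + \left(24180 - 15306\right)} = \sqrt{48682 + 8874} = \sqrt{57556} = 2 \sqrt{14389}$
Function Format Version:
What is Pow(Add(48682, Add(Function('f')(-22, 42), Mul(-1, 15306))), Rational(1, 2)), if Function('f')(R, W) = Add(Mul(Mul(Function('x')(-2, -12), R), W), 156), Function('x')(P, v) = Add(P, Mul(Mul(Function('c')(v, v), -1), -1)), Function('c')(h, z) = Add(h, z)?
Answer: Mul(2, Pow(14389, Rational(1, 2))) ≈ 239.91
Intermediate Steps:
Function('x')(P, v) = Add(P, Mul(2, v)) (Function('x')(P, v) = Add(P, Mul(Mul(Add(v, v), -1), -1)) = Add(P, Mul(Mul(Mul(2, v), -1), -1)) = Add(P, Mul(Mul(-2, v), -1)) = Add(P, Mul(2, v)))
Function('f')(R, W) = Add(156, Mul(-26, R, W)) (Function('f')(R, W) = Add(Mul(Mul(Add(-2, Mul(2, -12)), R), W), 156) = Add(Mul(Mul(Add(-2, -24), R), W), 156) = Add(Mul(Mul(-26, R), W), 156) = Add(Mul(-26, R, W), 156) = Add(156, Mul(-26, R, W)))
Pow(Add(48682, Add(Function('f')(-22, 42), Mul(-1, 15306))), Rational(1, 2)) = Pow(Add(48682, Add(Add(156, Mul(-26, -22, 42)), Mul(-1, 15306))), Rational(1, 2)) = Pow(Add(48682, Add(Add(156, 24024), -15306)), Rational(1, 2)) = Pow(Add(48682, Add(24180, -15306)), Rational(1, 2)) = Pow(Add(48682, 8874), Rational(1, 2)) = Pow(57556, Rational(1, 2)) = Mul(2, Pow(14389, Rational(1, 2)))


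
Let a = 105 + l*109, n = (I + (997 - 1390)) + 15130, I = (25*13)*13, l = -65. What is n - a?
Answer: 25942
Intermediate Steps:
I = 4225 (I = 325*13 = 4225)
n = 18962 (n = (4225 + (997 - 1390)) + 15130 = (4225 - 393) + 15130 = 3832 + 15130 = 18962)
a = -6980 (a = 105 - 65*109 = 105 - 7085 = -6980)
n - a = 18962 - 1*(-6980) = 18962 + 6980 = 25942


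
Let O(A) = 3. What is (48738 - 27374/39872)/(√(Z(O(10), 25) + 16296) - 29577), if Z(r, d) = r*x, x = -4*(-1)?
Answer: -9579271391579/5813222110752 - 971627081*√453/2906611055376 ≈ -1.6550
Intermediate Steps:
x = 4
Z(r, d) = 4*r (Z(r, d) = r*4 = 4*r)
(48738 - 27374/39872)/(√(Z(O(10), 25) + 16296) - 29577) = (48738 - 27374/39872)/(√(4*3 + 16296) - 29577) = (48738 - 27374*1/39872)/(√(12 + 16296) - 29577) = (48738 - 13687/19936)/(√16308 - 29577) = 971627081/(19936*(6*√453 - 29577)) = 971627081/(19936*(-29577 + 6*√453))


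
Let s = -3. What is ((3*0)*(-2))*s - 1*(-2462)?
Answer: 2462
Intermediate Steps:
((3*0)*(-2))*s - 1*(-2462) = ((3*0)*(-2))*(-3) - 1*(-2462) = (0*(-2))*(-3) + 2462 = 0*(-3) + 2462 = 0 + 2462 = 2462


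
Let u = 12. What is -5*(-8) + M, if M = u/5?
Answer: 212/5 ≈ 42.400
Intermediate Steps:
M = 12/5 ≈ 2.4000
-5*(-8) + M = -5*(-8) + 12/5 = 40 + 12/5 = 212/5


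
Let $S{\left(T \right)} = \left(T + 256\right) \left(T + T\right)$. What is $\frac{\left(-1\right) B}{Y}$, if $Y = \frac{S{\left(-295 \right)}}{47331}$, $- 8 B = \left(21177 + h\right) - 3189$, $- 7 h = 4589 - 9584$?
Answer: $\frac{2065382847}{429520} \approx 4808.6$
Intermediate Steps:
$h = \frac{4995}{7}$ ($h = - \frac{4589 - 9584}{7} = \left(- \frac{1}{7}\right) \left(-4995\right) = \frac{4995}{7} \approx 713.57$)
$S{\left(T \right)} = 2 T \left(256 + T\right)$ ($S{\left(T \right)} = \left(256 + T\right) 2 T = 2 T \left(256 + T\right)$)
$B = - \frac{130911}{56}$ ($B = - \frac{\left(21177 + \frac{4995}{7}\right) - 3189}{8} = - \frac{\frac{153234}{7} - 3189}{8} = \left(- \frac{1}{8}\right) \frac{130911}{7} = - \frac{130911}{56} \approx -2337.7$)
$Y = \frac{7670}{15777}$ ($Y = \frac{2 \left(-295\right) \left(256 - 295\right)}{47331} = 2 \left(-295\right) \left(-39\right) \frac{1}{47331} = 23010 \cdot \frac{1}{47331} = \frac{7670}{15777} \approx 0.48615$)
$\frac{\left(-1\right) B}{Y} = \frac{\left(-1\right) \left(- \frac{130911}{56}\right)}{\frac{7670}{15777}} = \frac{130911}{56} \cdot \frac{15777}{7670} = \frac{2065382847}{429520}$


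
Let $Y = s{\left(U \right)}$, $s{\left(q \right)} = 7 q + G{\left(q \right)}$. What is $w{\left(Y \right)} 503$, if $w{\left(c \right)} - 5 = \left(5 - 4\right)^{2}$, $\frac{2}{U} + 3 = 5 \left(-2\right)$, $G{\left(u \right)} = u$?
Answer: $3018$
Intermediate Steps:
$U = - \frac{2}{13}$ ($U = \frac{2}{-3 + 5 \left(-2\right)} = \frac{2}{-3 - 10} = \frac{2}{-13} = 2 \left(- \frac{1}{13}\right) = - \frac{2}{13} \approx -0.15385$)
$s{\left(q \right)} = 8 q$ ($s{\left(q \right)} = 7 q + q = 8 q$)
$Y = - \frac{16}{13}$ ($Y = 8 \left(- \frac{2}{13}\right) = - \frac{16}{13} \approx -1.2308$)
$w{\left(c \right)} = 6$ ($w{\left(c \right)} = 5 + \left(5 - 4\right)^{2} = 5 + 1^{2} = 5 + 1 = 6$)
$w{\left(Y \right)} 503 = 6 \cdot 503 = 3018$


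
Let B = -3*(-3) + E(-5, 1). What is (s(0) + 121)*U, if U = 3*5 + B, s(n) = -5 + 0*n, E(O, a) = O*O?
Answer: 5684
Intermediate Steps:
E(O, a) = O²
B = 34 (B = -3*(-3) + (-5)² = 9 + 25 = 34)
s(n) = -5 (s(n) = -5 + 0 = -5)
U = 49 (U = 3*5 + 34 = 15 + 34 = 49)
(s(0) + 121)*U = (-5 + 121)*49 = 116*49 = 5684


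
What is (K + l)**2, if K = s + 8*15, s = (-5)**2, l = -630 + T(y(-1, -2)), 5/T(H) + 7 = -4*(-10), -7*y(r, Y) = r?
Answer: 256000000/1089 ≈ 2.3508e+5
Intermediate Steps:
y(r, Y) = -r/7
T(H) = 5/33 (T(H) = 5/(-7 - 4*(-10)) = 5/(-7 + 40) = 5/33)
l = -20785/33 (l = -630 + 5/33 = -20785/33 ≈ -629.85)
s = 25
K = 145 (K = 25 + 8*15 = 25 + 120 = 145)
(K + l)**2 = (145 - 20785/33)**2 = (-16000/33)**2 = 256000000/1089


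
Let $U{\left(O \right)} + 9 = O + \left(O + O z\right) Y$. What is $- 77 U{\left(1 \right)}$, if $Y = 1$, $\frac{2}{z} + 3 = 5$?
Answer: $462$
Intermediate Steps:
$z = 1$ ($z = \frac{2}{-3 + 5} = \frac{2}{2} = 2 \cdot \frac{1}{2} = 1$)
$U{\left(O \right)} = -9 + 3 O$ ($U{\left(O \right)} = -9 + \left(O + \left(O + O 1\right) 1\right) = -9 + \left(O + \left(O + O\right) 1\right) = -9 + \left(O + 2 O 1\right) = -9 + \left(O + 2 O\right) = -9 + 3 O$)
$- 77 U{\left(1 \right)} = - 77 \left(-9 + 3 \cdot 1\right) = - 77 \left(-9 + 3\right) = \left(-77\right) \left(-6\right) = 462$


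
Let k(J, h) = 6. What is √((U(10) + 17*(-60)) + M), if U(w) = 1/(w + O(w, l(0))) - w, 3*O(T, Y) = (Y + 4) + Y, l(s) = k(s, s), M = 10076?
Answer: 11*√158194/46 ≈ 95.111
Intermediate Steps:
l(s) = 6
O(T, Y) = 4/3 + 2*Y/3 (O(T, Y) = ((Y + 4) + Y)/3 = ((4 + Y) + Y)/3 = (4 + 2*Y)/3 = 4/3 + 2*Y/3)
U(w) = 1/(16/3 + w) - w (U(w) = 1/(w + (4/3 + (⅔)*6)) - w = 1/(w + (4/3 + 4)) - w = 1/(w + 16/3) - w = 1/(16/3 + w) - w)
√((U(10) + 17*(-60)) + M) = √(((3 - 16*10 - 3*10²)/(16 + 3*10) + 17*(-60)) + 10076) = √(((3 - 160 - 3*100)/(16 + 30) - 1020) + 10076) = √(((3 - 160 - 300)/46 - 1020) + 10076) = √(((1/46)*(-457) - 1020) + 10076) = √((-457/46 - 1020) + 10076) = √(-47377/46 + 10076) = √(416119/46) = 11*√158194/46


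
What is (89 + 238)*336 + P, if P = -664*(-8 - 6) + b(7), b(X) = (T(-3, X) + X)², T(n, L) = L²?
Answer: 122304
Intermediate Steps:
b(X) = (X + X²)² (b(X) = (X² + X)² = (X + X²)²)
P = 12432 (P = -664*(-8 - 6) + 7²*(1 + 7)² = -664*(-14) + 49*8² = -332*(-28) + 49*64 = 9296 + 3136 = 12432)
(89 + 238)*336 + P = (89 + 238)*336 + 12432 = 327*336 + 12432 = 109872 + 12432 = 122304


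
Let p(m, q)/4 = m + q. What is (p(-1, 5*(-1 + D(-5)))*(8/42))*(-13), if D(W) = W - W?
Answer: 416/7 ≈ 59.429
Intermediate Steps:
D(W) = 0
p(m, q) = 4*m + 4*q (p(m, q) = 4*(m + q) = 4*m + 4*q)
(p(-1, 5*(-1 + D(-5)))*(8/42))*(-13) = ((4*(-1) + 4*(5*(-1 + 0)))*(8/42))*(-13) = ((-4 + 4*(5*(-1)))*(8*(1/42)))*(-13) = ((-4 + 4*(-5))*(4/21))*(-13) = ((-4 - 20)*(4/21))*(-13) = -24*4/21*(-13) = -32/7*(-13) = 416/7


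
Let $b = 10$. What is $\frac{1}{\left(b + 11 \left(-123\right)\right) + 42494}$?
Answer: $\frac{1}{41151} \approx 2.4301 \cdot 10^{-5}$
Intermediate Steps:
$\frac{1}{\left(b + 11 \left(-123\right)\right) + 42494} = \frac{1}{\left(10 + 11 \left(-123\right)\right) + 42494} = \frac{1}{\left(10 - 1353\right) + 42494} = \frac{1}{-1343 + 42494} = \frac{1}{41151}$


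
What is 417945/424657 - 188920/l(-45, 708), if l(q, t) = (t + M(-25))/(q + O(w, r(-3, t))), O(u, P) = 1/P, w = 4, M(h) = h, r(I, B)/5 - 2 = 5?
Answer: 25257206093557/2030285117 ≈ 12440.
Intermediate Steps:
r(I, B) = 35 (r(I, B) = 10 + 5*5 = 10 + 25 = 35)
l(q, t) = (-25 + t)/(1/35 + q) (l(q, t) = (t - 25)/(q + 1/35) = (-25 + t)/(q + 1/35) = (-25 + t)/(1/35 + q))
417945/424657 - 188920/l(-45, 708) = 417945/424657 - 188920*(1 + 35*(-45))/(35*(-25 + 708)) = 417945*(1/424657) - 188920/(35*683/(1 - 1575)) = 417945/424657 - 188920/(35*683/(-1574)) = 417945/424657 - 188920/(35*(-1/1574)*683) = 417945/424657 - 188920/(-23905/1574) = 417945/424657 - 188920*(-1574/23905) = 417945/424657 + 59472016/4781 = 25257206093557/2030285117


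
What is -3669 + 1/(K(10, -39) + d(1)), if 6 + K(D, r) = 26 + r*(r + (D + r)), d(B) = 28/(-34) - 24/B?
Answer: -165112321/45002 ≈ -3669.0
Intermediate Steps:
d(B) = -14/17 - 24/B (d(B) = 28*(-1/34) - 24/B = -14/17 - 24/B)
K(D, r) = 20 + r*(D + 2*r) (K(D, r) = -6 + (26 + r*(r + (D + r))) = -6 + (26 + r*(D + 2*r)) = 20 + r*(D + 2*r))
-3669 + 1/(K(10, -39) + d(1)) = -3669 + 1/((20 + 2*(-39)² + 10*(-39)) + (-14/17 - 24/1)) = -3669 + 1/((20 + 2*1521 - 390) + (-14/17 - 24*1)) = -3669 + 1/((20 + 3042 - 390) + (-14/17 - 24)) = -3669 + 1/(2672 - 422/17) = -3669 + 1/(45002/17) = -3669 + 17/45002 = -165112321/45002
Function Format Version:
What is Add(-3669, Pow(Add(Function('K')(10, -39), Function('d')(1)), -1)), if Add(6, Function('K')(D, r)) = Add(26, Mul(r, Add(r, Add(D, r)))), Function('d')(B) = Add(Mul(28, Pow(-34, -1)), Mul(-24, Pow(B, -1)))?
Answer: Rational(-165112321, 45002) ≈ -3669.0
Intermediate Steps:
Function('d')(B) = Add(Rational(-14, 17), Mul(-24, Pow(B, -1))) (Function('d')(B) = Add(Mul(28, Rational(-1, 34)), Mul(-24, Pow(B, -1))) = Add(Rational(-14, 17), Mul(-24, Pow(B, -1))))
Function('K')(D, r) = Add(20, Mul(r, Add(D, Mul(2, r)))) (Function('K')(D, r) = Add(-6, Add(26, Mul(r, Add(r, Add(D, r))))) = Add(-6, Add(26, Mul(r, Add(D, Mul(2, r))))) = Add(20, Mul(r, Add(D, Mul(2, r)))))
Add(-3669, Pow(Add(Function('K')(10, -39), Function('d')(1)), -1)) = Add(-3669, Pow(Add(Add(20, Mul(2, Pow(-39, 2)), Mul(10, -39)), Add(Rational(-14, 17), Mul(-24, Pow(1, -1)))), -1)) = Add(-3669, Pow(Add(Add(20, Mul(2, 1521), -390), Add(Rational(-14, 17), Mul(-24, 1))), -1)) = Add(-3669, Pow(Add(Add(20, 3042, -390), Add(Rational(-14, 17), -24)), -1)) = Add(-3669, Pow(Add(2672, Rational(-422, 17)), -1)) = Add(-3669, Pow(Rational(45002, 17), -1)) = Add(-3669, Rational(17, 45002)) = Rational(-165112321, 45002)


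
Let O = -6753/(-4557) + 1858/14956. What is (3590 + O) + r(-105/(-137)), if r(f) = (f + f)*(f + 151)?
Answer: 815322821083661/213198610058 ≈ 3824.2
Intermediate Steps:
O = 18244129/11359082 (O = -6753*(-1/4557) + 1858*(1/14956) = 2251/1519 + 929/7478 = 18244129/11359082 ≈ 1.6061)
r(f) = 2*f*(151 + f) (r(f) = (2*f)*(151 + f) = 2*f*(151 + f))
(3590 + O) + r(-105/(-137)) = (3590 + 18244129/11359082) + 2*(-105/(-137))*(151 - 105/(-137)) = 40797348509/11359082 + 2*(-105*(-1/137))*(151 - 105*(-1/137)) = 40797348509/11359082 + 2*(105/137)*(151 + 105/137) = 40797348509/11359082 + 2*(105/137)*(20792/137) = 40797348509/11359082 + 4366320/18769 = 815322821083661/213198610058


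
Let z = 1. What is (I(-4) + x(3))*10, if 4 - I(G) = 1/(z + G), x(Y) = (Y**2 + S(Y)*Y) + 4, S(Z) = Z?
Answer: 790/3 ≈ 263.33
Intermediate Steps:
x(Y) = 4 + 2*Y**2 (x(Y) = (Y**2 + Y*Y) + 4 = (Y**2 + Y**2) + 4 = 2*Y**2 + 4 = 4 + 2*Y**2)
I(G) = 4 - 1/(1 + G)
(I(-4) + x(3))*10 = ((3 + 4*(-4))/(1 - 4) + (4 + 2*3**2))*10 = ((3 - 16)/(-3) + (4 + 2*9))*10 = (-1/3*(-13) + (4 + 18))*10 = (13/3 + 22)*10 = (79/3)*10 = 790/3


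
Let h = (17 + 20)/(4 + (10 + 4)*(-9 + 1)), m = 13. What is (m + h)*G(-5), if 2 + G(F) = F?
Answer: -9569/108 ≈ -88.602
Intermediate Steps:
G(F) = -2 + F
h = -37/108 (h = 37/(4 + 14*(-8)) = 37/(4 - 112) = 37/(-108) = 37*(-1/108) = -37/108 ≈ -0.34259)
(m + h)*G(-5) = (13 - 37/108)*(-2 - 5) = (1367/108)*(-7) = -9569/108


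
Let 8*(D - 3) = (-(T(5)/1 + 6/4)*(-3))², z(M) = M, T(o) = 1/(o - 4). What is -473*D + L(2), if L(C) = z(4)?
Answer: -151705/32 ≈ -4740.8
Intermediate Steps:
T(o) = 1/(-4 + o)
L(C) = 4
D = 321/32 (D = 3 + (-(1/((-4 + 5)*1) + 6/4)*(-3))²/8 = 3 + (-(1/1 + 6*(¼))*(-3))²/8 = 3 + (-(1*1 + 3/2)*(-3))²/8 = 3 + (-(1 + 3/2)*(-3))²/8 = 3 + (-1*5/2*(-3))²/8 = 3 + (-5/2*(-3))²/8 = 3 + (15/2)²/8 = 3 + (⅛)*(225/4) = 3 + 225/32 = 321/32 ≈ 10.031)
-473*D + L(2) = -473*321/32 + 4 = -151833/32 + 4 = -151705/32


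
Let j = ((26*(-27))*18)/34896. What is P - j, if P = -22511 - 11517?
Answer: -98952371/2908 ≈ -34028.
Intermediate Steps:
P = -34028
j = -1053/2908 (j = -702*18*(1/34896) = -12636*1/34896 = -1053/2908 ≈ -0.36210)
P - j = -34028 - 1*(-1053/2908) = -34028 + 1053/2908 = -98952371/2908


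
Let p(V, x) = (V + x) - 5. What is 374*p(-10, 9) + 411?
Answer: -1833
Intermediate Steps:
p(V, x) = -5 + V + x
374*p(-10, 9) + 411 = 374*(-5 - 10 + 9) + 411 = 374*(-6) + 411 = -2244 + 411 = -1833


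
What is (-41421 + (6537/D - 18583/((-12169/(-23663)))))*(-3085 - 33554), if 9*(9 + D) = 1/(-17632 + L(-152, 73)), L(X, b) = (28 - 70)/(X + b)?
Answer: 3937897391633017592148/1372953369805 ≈ 2.8682e+9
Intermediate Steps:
L(X, b) = -42/(X + b)
D = -112823845/12535974 (D = -9 + 1/(9*(-17632 - 42/(-152 + 73))) = -9 + 1/(9*(-17632 - 42/(-79))) = -9 + 1/(9*(-17632 - 42*(-1/79))) = -9 + 1/(9*(-17632 + 42/79)) = -9 + 1/(9*(-1392886/79)) = -9 + (1/9)*(-79/1392886) = -9 - 79/12535974 = -112823845/12535974 ≈ -9.0000)
(-41421 + (6537/D - 18583/((-12169/(-23663)))))*(-3085 - 33554) = (-41421 + (6537/(-112823845/12535974) - 18583/((-12169/(-23663)))))*(-3085 - 33554) = (-41421 + (6537*(-12535974/112823845) - 18583/((-12169*(-1/23663)))))*(-36639) = (-41421 + (-81947662038/112823845 - 18583/12169/23663))*(-36639) = (-41421 + (-81947662038/112823845 - 18583*23663/12169))*(-36639) = (-41421 + (-81947662038/112823845 - 439729529/12169))*(-36639) = (-41421 - 50609197321159427/1372953369805)*(-36639) = -107478298851852332/1372953369805*(-36639) = 3937897391633017592148/1372953369805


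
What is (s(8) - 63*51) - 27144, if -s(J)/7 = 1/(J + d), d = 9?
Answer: -516076/17 ≈ -30357.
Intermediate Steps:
s(J) = -7/(9 + J) (s(J) = -7/(J + 9) = -7/(9 + J))
(s(8) - 63*51) - 27144 = (-7/(9 + 8) - 63*51) - 27144 = (-7/17 - 3213) - 27144 = -54628/17 - 27144 = -516076/17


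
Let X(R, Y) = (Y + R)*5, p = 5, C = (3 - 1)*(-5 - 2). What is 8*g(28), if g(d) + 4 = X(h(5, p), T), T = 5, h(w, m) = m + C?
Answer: -192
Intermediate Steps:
C = -14 (C = 2*(-7) = -14)
h(w, m) = -14 + m (h(w, m) = m - 14 = -14 + m)
X(R, Y) = 5*R + 5*Y (X(R, Y) = (R + Y)*5 = 5*R + 5*Y)
g(d) = -24 (g(d) = -4 + (5*(-14 + 5) + 5*5) = -4 + (5*(-9) + 25) = -4 + (-45 + 25) = -4 - 20 = -24)
8*g(28) = 8*(-24) = -192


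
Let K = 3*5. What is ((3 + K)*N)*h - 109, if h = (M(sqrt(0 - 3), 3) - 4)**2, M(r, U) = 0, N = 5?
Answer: 1331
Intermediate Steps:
K = 15
h = 16 (h = (0 - 4)**2 = (-4)**2 = 16)
((3 + K)*N)*h - 109 = ((3 + 15)*5)*16 - 109 = (18*5)*16 - 109 = 90*16 - 109 = 1440 - 109 = 1331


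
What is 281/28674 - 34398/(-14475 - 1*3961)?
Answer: 123938596/66079233 ≈ 1.8756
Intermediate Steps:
281/28674 - 34398/(-14475 - 1*3961) = 281*(1/28674) - 34398/(-14475 - 3961) = 281/28674 - 34398/(-18436) = 281/28674 - 34398*(-1/18436) = 281/28674 + 17199/9218 = 123938596/66079233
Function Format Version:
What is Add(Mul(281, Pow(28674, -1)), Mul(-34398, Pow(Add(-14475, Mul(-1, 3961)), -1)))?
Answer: Rational(123938596, 66079233) ≈ 1.8756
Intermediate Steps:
Add(Mul(281, Pow(28674, -1)), Mul(-34398, Pow(Add(-14475, Mul(-1, 3961)), -1))) = Add(Mul(281, Rational(1, 28674)), Mul(-34398, Pow(Add(-14475, -3961), -1))) = Add(Rational(281, 28674), Mul(-34398, Pow(-18436, -1))) = Add(Rational(281, 28674), Mul(-34398, Rational(-1, 18436))) = Add(Rational(281, 28674), Rational(17199, 9218)) = Rational(123938596, 66079233)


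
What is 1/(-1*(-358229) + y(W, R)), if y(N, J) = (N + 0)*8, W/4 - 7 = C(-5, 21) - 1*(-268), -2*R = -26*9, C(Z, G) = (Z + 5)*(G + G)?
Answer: 1/367029 ≈ 2.7246e-6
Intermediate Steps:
C(Z, G) = 2*G*(5 + Z) (C(Z, G) = (5 + Z)*(2*G) = 2*G*(5 + Z))
R = 117 (R = -(-13)*9 = -½*(-234) = 117)
W = 1100 (W = 28 + 4*(2*21*(5 - 5) - 1*(-268)) = 28 + 4*(2*21*0 + 268) = 28 + 4*(0 + 268) = 28 + 4*268 = 28 + 1072 = 1100)
y(N, J) = 8*N (y(N, J) = N*8 = 8*N)
1/(-1*(-358229) + y(W, R)) = 1/(-1*(-358229) + 8*1100) = 1/(358229 + 8800) = 1/367029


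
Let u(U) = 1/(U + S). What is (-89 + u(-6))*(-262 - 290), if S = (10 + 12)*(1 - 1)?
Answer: 49220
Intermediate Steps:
S = 0 (S = 22*0 = 0)
u(U) = 1/U (u(U) = 1/(U + 0) = 1/U)
(-89 + u(-6))*(-262 - 290) = (-89 + 1/(-6))*(-262 - 290) = (-89 - ⅙)*(-552) = -535/6*(-552) = 49220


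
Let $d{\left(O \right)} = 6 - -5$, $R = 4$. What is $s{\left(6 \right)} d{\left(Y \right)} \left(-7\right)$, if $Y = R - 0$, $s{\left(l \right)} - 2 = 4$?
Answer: $-462$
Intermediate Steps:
$s{\left(l \right)} = 6$ ($s{\left(l \right)} = 2 + 4 = 6$)
$Y = 4$ ($Y = 4 - 0 = 4 + 0 = 4$)
$d{\left(O \right)} = 11$ ($d{\left(O \right)} = 6 + 5 = 11$)
$s{\left(6 \right)} d{\left(Y \right)} \left(-7\right) = 6 \cdot 11 \left(-7\right) = 66 \left(-7\right) = -462$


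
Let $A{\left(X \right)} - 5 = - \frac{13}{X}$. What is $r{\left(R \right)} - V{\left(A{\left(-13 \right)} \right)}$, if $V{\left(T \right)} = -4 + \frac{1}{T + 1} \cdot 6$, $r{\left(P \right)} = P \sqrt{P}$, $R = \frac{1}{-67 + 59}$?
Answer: $\frac{22}{7} - \frac{i \sqrt{2}}{32} \approx 3.1429 - 0.044194 i$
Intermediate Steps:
$A{\left(X \right)} = 5 - \frac{13}{X}$
$R = - \frac{1}{8}$ ($R = \frac{1}{-8} = - \frac{1}{8} \approx -0.125$)
$r{\left(P \right)} = P^{\frac{3}{2}}$
$V{\left(T \right)} = -4 + \frac{6}{1 + T}$ ($V{\left(T \right)} = -4 + \frac{1}{1 + T} 6 = -4 + \frac{6}{1 + T}$)
$r{\left(R \right)} - V{\left(A{\left(-13 \right)} \right)} = \left(- \frac{1}{8}\right)^{\frac{3}{2}} - \frac{2 \left(1 - 2 \left(5 - \frac{13}{-13}\right)\right)}{1 + \left(5 - \frac{13}{-13}\right)} = - \frac{i \sqrt{2}}{32} - \frac{2 \left(1 - 2 \left(5 - -1\right)\right)}{1 + \left(5 - -1\right)} = - \frac{i \sqrt{2}}{32} - \frac{2 \left(1 - 2 \left(5 + 1\right)\right)}{1 + \left(5 + 1\right)} = - \frac{i \sqrt{2}}{32} - \frac{2 \left(1 - 12\right)}{1 + 6} = - \frac{i \sqrt{2}}{32} - \frac{2 \left(1 - 12\right)}{7} = - \frac{i \sqrt{2}}{32} - 2 \cdot \frac{1}{7} \left(-11\right) = - \frac{i \sqrt{2}}{32} - - \frac{22}{7} = - \frac{i \sqrt{2}}{32} + \frac{22}{7} = \frac{22}{7} - \frac{i \sqrt{2}}{32}$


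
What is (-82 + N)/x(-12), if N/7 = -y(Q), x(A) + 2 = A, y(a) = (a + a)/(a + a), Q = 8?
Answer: 89/14 ≈ 6.3571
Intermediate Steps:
y(a) = 1 (y(a) = (2*a)/((2*a)) = (2*a)*(1/(2*a)) = 1)
x(A) = -2 + A
N = -7 (N = 7*(-1*1) = 7*(-1) = -7)
(-82 + N)/x(-12) = (-82 - 7)/(-2 - 12) = -89/(-14) = -89*(-1/14) = 89/14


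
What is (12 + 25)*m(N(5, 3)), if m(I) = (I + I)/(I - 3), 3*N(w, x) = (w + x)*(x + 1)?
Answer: 2368/23 ≈ 102.96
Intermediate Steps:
N(w, x) = (1 + x)*(w + x)/3 (N(w, x) = ((w + x)*(x + 1))/3 = ((w + x)*(1 + x))/3 = ((1 + x)*(w + x))/3 = (1 + x)*(w + x)/3)
m(I) = 2*I/(-3 + I) (m(I) = (2*I)/(-3 + I) = 2*I/(-3 + I))
(12 + 25)*m(N(5, 3)) = (12 + 25)*(2*((1/3)*5 + (1/3)*3 + (1/3)*3**2 + (1/3)*5*3)/(-3 + ((1/3)*5 + (1/3)*3 + (1/3)*3**2 + (1/3)*5*3))) = 37*(2*(5/3 + 1 + (1/3)*9 + 5)/(-3 + (5/3 + 1 + (1/3)*9 + 5))) = 37*(2*(5/3 + 1 + 3 + 5)/(-3 + (5/3 + 1 + 3 + 5))) = 37*(2*(32/3)/(-3 + 32/3)) = 37*(2*(32/3)/(23/3)) = 37*(2*(32/3)*(3/23)) = 37*(64/23) = 2368/23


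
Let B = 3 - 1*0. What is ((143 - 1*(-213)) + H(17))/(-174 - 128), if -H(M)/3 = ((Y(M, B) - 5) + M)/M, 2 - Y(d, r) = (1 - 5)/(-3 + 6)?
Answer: -3003/2567 ≈ -1.1698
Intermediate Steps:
B = 3 (B = 3 + 0 = 3)
Y(d, r) = 10/3 (Y(d, r) = 2 - (1 - 5)/(-3 + 6) = 2 - (-4)/3 = 2 - 1*(-4/3) = 2 + 4/3 = 10/3)
H(M) = -3*(-5/3 + M)/M (H(M) = -3*((10/3 - 5) + M)/M = -3*(-5/3 + M)/M)
((143 - 1*(-213)) + H(17))/(-174 - 128) = ((143 - 1*(-213)) + (-3 + 5/17))/(-174 - 128) = ((143 + 213) + (-3 + 5*(1/17)))/(-302) = (356 + (-3 + 5/17))*(-1/302) = (356 - 46/17)*(-1/302) = (6006/17)*(-1/302) = -3003/2567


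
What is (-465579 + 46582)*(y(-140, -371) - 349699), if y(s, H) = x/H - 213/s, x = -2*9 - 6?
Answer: 1087194481544567/7420 ≈ 1.4652e+11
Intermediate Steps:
x = -24 (x = -18 - 6 = -24)
y(s, H) = -213/s - 24/H (y(s, H) = -24/H - 213/s = -213/s - 24/H)
(-465579 + 46582)*(y(-140, -371) - 349699) = (-465579 + 46582)*((-213/(-140) - 24/(-371)) - 349699) = -418997*((-213*(-1/140) - 24*(-1/371)) - 349699) = -418997*((213/140 + 24/371) - 349699) = -418997*(11769/7420 - 349699) = -418997*(-2594754811/7420) = 1087194481544567/7420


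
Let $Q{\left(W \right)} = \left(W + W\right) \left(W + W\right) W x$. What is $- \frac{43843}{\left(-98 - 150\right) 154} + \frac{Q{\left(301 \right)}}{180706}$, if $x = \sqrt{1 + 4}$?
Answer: $\frac{43843}{38192} + \frac{54541802 \sqrt{5}}{90353} \approx 1351.0$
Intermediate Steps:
$x = \sqrt{5} \approx 2.2361$
$Q{\left(W \right)} = 4 \sqrt{5} W^{3}$ ($Q{\left(W \right)} = \left(W + W\right) \left(W + W\right) W \sqrt{5} = 2 W 2 W W \sqrt{5} = 4 W^{2} W \sqrt{5} = 4 W^{3} \sqrt{5} = 4 \sqrt{5} W^{3}$)
$- \frac{43843}{\left(-98 - 150\right) 154} + \frac{Q{\left(301 \right)}}{180706} = - \frac{43843}{\left(-98 - 150\right) 154} + \frac{4 \sqrt{5} \cdot 301^{3}}{180706} = - \frac{43843}{\left(-248\right) 154} + 4 \sqrt{5} \cdot 27270901 \cdot \frac{1}{180706} = - \frac{43843}{-38192} + 109083604 \sqrt{5} \cdot \frac{1}{180706} = \left(-43843\right) \left(- \frac{1}{38192}\right) + \frac{54541802 \sqrt{5}}{90353} = \frac{43843}{38192} + \frac{54541802 \sqrt{5}}{90353}$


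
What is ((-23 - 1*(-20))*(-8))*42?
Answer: 1008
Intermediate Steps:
((-23 - 1*(-20))*(-8))*42 = ((-23 + 20)*(-8))*42 = -3*(-8)*42 = 24*42 = 1008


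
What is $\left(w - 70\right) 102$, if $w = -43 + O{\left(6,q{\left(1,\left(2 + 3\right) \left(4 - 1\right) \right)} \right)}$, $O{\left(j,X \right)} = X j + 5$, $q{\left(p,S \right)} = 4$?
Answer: $-8568$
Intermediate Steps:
$O{\left(j,X \right)} = 5 + X j$
$w = -14$ ($w = -43 + \left(5 + 4 \cdot 6\right) = -43 + \left(5 + 24\right) = -43 + 29 = -14$)
$\left(w - 70\right) 102 = \left(-14 - 70\right) 102 = \left(-84\right) 102 = -8568$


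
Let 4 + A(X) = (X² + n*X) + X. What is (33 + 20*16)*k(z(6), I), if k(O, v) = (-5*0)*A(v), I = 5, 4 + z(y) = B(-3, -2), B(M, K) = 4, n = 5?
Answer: 0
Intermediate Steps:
A(X) = -4 + X² + 6*X (A(X) = -4 + ((X² + 5*X) + X) = -4 + (X² + 6*X) = -4 + X² + 6*X)
z(y) = 0 (z(y) = -4 + 4 = 0)
k(O, v) = 0 (k(O, v) = (-5*0)*(-4 + v² + 6*v) = 0*(-4 + v² + 6*v) = 0)
(33 + 20*16)*k(z(6), I) = (33 + 20*16)*0 = (33 + 320)*0 = 353*0 = 0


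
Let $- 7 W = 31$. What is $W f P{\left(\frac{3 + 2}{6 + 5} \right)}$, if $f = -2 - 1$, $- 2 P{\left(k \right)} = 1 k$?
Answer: $- \frac{465}{154} \approx -3.0195$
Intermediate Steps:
$P{\left(k \right)} = - \frac{k}{2}$ ($P{\left(k \right)} = - \frac{1 k}{2} = - \frac{k}{2}$)
$f = -3$ ($f = -2 - 1 = -3$)
$W = - \frac{31}{7}$ ($W = \left(- \frac{1}{7}\right) 31 = - \frac{31}{7} \approx -4.4286$)
$W f P{\left(\frac{3 + 2}{6 + 5} \right)} = \left(- \frac{31}{7}\right) \left(-3\right) \left(- \frac{\left(3 + 2\right) \frac{1}{6 + 5}}{2}\right) = \frac{93 \left(- \frac{5 \cdot \frac{1}{11}}{2}\right)}{7} = \frac{93 \left(\left(- \frac{1}{2}\right) \frac{5}{11}\right)}{7} = \frac{93}{7} \left(- \frac{5}{22}\right) = - \frac{465}{154}$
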